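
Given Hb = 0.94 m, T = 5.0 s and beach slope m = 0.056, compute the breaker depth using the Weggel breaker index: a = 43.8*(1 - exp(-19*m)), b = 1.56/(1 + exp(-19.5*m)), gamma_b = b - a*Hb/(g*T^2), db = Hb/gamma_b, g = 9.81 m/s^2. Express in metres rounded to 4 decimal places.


a = 43.8 * (1 - exp(-19 * m))
exp(-19 * 0.056) = exp(-1.0640) = 0.345073
a = 43.8 * (1 - 0.345073) = 28.685813
b = 1.56 / (1 + exp(-19.5 * m))
exp(-19.5 * 0.056) = exp(-1.0920) = 0.335545
b = 1.56 / (1 + 0.335545) = 1.168063
Hb / (g * T^2) = 0.94 / (9.81 * 5.0^2) = 0.94 / 245.2500 = 0.00383282
gamma_b = b - a * Hb/(g*T^2) = 1.168063 - 28.685813 * 0.00383282 = 1.058115
db = Hb / gamma_b = 0.94 / 1.058115
db = 0.8884 m

0.8884


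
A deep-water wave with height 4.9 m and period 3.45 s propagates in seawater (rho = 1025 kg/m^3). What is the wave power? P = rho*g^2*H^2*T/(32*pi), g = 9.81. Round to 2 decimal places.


P = rho * g^2 * H^2 * T / (32 * pi)
P = 1025 * 9.81^2 * 4.9^2 * 3.45 / (32 * pi)
P = 1025 * 96.2361 * 24.0100 * 3.45 / 100.53096
P = 81278.05 W/m

81278.05


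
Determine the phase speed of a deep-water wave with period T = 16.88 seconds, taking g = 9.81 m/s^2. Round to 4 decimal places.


We use the deep-water celerity formula:
C = g * T / (2 * pi)
C = 9.81 * 16.88 / (2 * 3.14159...)
C = 165.592800 / 6.283185
C = 26.3549 m/s

26.3549


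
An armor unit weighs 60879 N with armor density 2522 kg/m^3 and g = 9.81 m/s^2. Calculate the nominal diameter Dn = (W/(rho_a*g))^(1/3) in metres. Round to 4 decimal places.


V = W / (rho_a * g)
V = 60879 / (2522 * 9.81)
V = 60879 / 24740.82
V = 2.460670 m^3
Dn = V^(1/3) = 2.460670^(1/3)
Dn = 1.3501 m

1.3501


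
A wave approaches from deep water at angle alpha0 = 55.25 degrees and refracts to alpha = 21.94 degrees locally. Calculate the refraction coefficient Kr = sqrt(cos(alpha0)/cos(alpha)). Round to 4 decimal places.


Kr = sqrt(cos(alpha0) / cos(alpha))
cos(55.25) = 0.569997
cos(21.94) = 0.927576
Kr = sqrt(0.569997 / 0.927576)
Kr = sqrt(0.614502)
Kr = 0.7839

0.7839


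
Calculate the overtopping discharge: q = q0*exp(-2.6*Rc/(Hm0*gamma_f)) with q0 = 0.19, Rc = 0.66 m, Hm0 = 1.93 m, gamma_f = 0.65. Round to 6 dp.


q = q0 * exp(-2.6 * Rc / (Hm0 * gamma_f))
Exponent = -2.6 * 0.66 / (1.93 * 0.65)
= -2.6 * 0.66 / 1.2545
= -1.367876
exp(-1.367876) = 0.254647
q = 0.19 * 0.254647
q = 0.048383 m^3/s/m

0.048383


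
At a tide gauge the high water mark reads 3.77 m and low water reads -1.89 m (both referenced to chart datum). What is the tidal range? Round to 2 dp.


Tidal range = High water - Low water
Tidal range = 3.77 - (-1.89)
Tidal range = 5.66 m

5.66


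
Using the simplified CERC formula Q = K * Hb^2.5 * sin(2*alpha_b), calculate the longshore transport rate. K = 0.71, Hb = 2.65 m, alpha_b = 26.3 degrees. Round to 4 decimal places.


Q = K * Hb^2.5 * sin(2 * alpha_b)
Hb^2.5 = 2.65^2.5 = 11.431802
sin(2 * 26.3) = sin(52.6) = 0.794415
Q = 0.71 * 11.431802 * 0.794415
Q = 6.4479 m^3/s

6.4479


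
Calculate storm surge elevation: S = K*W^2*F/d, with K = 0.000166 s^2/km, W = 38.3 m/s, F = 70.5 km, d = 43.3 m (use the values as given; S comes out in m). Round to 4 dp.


S = K * W^2 * F / d
W^2 = 38.3^2 = 1466.89
S = 0.000166 * 1466.89 * 70.5 / 43.3
Numerator = 0.000166 * 1466.89 * 70.5 = 17.167014
S = 17.167014 / 43.3 = 0.3965 m

0.3965


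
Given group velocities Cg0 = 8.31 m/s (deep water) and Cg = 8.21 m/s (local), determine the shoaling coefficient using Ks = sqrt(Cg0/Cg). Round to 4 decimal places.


Ks = sqrt(Cg0 / Cg)
Ks = sqrt(8.31 / 8.21)
Ks = sqrt(1.0122)
Ks = 1.0061

1.0061


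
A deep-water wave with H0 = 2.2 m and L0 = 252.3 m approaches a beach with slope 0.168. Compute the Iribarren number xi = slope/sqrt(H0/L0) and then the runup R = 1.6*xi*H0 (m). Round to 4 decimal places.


xi = slope / sqrt(H0/L0)
H0/L0 = 2.2/252.3 = 0.008720
sqrt(0.008720) = 0.093380
xi = 0.168 / 0.093380 = 1.799105
R = 1.6 * xi * H0 = 1.6 * 1.799105 * 2.2
R = 6.3329 m

6.3329


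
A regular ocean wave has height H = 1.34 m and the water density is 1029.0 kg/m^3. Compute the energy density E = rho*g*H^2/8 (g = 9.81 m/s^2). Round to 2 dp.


E = (1/8) * rho * g * H^2
E = (1/8) * 1029.0 * 9.81 * 1.34^2
E = 0.125 * 1029.0 * 9.81 * 1.7956
E = 2265.71 J/m^2

2265.71


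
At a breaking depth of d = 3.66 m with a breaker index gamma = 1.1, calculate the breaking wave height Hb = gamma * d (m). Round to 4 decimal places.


Hb = gamma * d
Hb = 1.1 * 3.66
Hb = 4.0260 m

4.0260


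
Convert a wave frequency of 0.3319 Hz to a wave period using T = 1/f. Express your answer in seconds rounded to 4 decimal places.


T = 1 / f
T = 1 / 0.3319
T = 3.0130 s

3.0130


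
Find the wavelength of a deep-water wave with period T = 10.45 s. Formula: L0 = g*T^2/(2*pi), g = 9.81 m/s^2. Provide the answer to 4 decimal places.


L0 = g * T^2 / (2 * pi)
L0 = 9.81 * 10.45^2 / (2 * pi)
L0 = 9.81 * 109.2025 / 6.28319
L0 = 1071.2765 / 6.28319
L0 = 170.4990 m

170.4990


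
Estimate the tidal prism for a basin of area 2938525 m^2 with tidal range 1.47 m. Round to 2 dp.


Tidal prism = Area * Tidal range
P = 2938525 * 1.47
P = 4319631.75 m^3

4319631.75


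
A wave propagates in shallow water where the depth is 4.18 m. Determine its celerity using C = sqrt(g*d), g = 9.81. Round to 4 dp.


Using the shallow-water approximation:
C = sqrt(g * d) = sqrt(9.81 * 4.18)
C = sqrt(41.0058)
C = 6.4036 m/s

6.4036


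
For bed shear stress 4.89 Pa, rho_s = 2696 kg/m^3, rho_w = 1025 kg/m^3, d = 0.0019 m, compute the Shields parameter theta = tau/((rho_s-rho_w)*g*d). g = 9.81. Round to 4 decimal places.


theta = tau / ((rho_s - rho_w) * g * d)
rho_s - rho_w = 2696 - 1025 = 1671
Denominator = 1671 * 9.81 * 0.0019 = 31.145769
theta = 4.89 / 31.145769
theta = 0.1570

0.1570


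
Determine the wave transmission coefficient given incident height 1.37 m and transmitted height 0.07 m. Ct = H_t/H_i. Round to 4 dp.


Ct = H_t / H_i
Ct = 0.07 / 1.37
Ct = 0.0511

0.0511


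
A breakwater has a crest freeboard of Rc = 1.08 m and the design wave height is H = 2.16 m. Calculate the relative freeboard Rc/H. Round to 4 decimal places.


Relative freeboard = Rc / H
= 1.08 / 2.16
= 0.5000

0.5000


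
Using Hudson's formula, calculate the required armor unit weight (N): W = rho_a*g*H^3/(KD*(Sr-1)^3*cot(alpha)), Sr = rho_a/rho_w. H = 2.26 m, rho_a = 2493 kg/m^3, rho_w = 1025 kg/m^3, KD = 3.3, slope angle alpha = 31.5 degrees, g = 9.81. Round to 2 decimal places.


Sr = rho_a / rho_w = 2493 / 1025 = 2.432195
(Sr - 1) = 1.432195
(Sr - 1)^3 = 2.937694
cot(31.5) = 1 / tan(31.5) = 1 / 0.612801 = 1.631852
Numerator = 2493 * 9.81 * 2.26^3 = 282303.7215
Denominator = 3.3 * 2.937694 * 1.631852 = 15.819808
W = 282303.7215 / 15.819808
W = 17844.95 N

17844.95


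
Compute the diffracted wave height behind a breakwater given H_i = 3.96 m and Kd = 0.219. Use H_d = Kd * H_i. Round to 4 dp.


H_d = Kd * H_i
H_d = 0.219 * 3.96
H_d = 0.8672 m

0.8672


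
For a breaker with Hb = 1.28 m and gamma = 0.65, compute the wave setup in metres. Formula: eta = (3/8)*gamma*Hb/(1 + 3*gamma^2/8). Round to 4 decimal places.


eta = (3/8) * gamma * Hb / (1 + 3*gamma^2/8)
Numerator = (3/8) * 0.65 * 1.28 = 0.312000
Denominator = 1 + 3*0.65^2/8 = 1 + 0.158438 = 1.158438
eta = 0.312000 / 1.158438
eta = 0.2693 m

0.2693


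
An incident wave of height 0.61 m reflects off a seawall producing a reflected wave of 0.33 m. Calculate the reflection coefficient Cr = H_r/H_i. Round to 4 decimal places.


Cr = H_r / H_i
Cr = 0.33 / 0.61
Cr = 0.5410

0.5410


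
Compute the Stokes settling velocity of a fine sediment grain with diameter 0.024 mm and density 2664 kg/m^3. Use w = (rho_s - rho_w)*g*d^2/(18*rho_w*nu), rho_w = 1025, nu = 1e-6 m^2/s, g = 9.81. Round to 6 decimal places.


w = (rho_s - rho_w) * g * d^2 / (18 * rho_w * nu)
d = 0.024 mm = 0.000024 m
rho_s - rho_w = 2664 - 1025 = 1639
Numerator = 1639 * 9.81 * (0.000024)^2 = 0.000009261268
Denominator = 18 * 1025 * 1e-6 = 0.018450
w = 0.000502 m/s

0.000502


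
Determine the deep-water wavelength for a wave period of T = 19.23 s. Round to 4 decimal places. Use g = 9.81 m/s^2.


L0 = g * T^2 / (2 * pi)
L0 = 9.81 * 19.23^2 / (2 * pi)
L0 = 9.81 * 369.7929 / 6.28319
L0 = 3627.6683 / 6.28319
L0 = 577.3613 m

577.3613


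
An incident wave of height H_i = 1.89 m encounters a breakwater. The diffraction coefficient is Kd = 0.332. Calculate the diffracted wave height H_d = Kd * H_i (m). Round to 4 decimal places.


H_d = Kd * H_i
H_d = 0.332 * 1.89
H_d = 0.6275 m

0.6275


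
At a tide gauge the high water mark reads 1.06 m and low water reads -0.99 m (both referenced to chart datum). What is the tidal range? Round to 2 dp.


Tidal range = High water - Low water
Tidal range = 1.06 - (-0.99)
Tidal range = 2.05 m

2.05


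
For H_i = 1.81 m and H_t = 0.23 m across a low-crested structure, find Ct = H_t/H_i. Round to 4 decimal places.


Ct = H_t / H_i
Ct = 0.23 / 1.81
Ct = 0.1271

0.1271


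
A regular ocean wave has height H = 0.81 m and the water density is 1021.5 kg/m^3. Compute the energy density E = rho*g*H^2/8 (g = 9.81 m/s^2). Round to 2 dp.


E = (1/8) * rho * g * H^2
E = (1/8) * 1021.5 * 9.81 * 0.81^2
E = 0.125 * 1021.5 * 9.81 * 0.6561
E = 821.84 J/m^2

821.84


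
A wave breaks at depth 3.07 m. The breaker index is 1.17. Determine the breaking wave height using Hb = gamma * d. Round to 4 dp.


Hb = gamma * d
Hb = 1.17 * 3.07
Hb = 3.5919 m

3.5919


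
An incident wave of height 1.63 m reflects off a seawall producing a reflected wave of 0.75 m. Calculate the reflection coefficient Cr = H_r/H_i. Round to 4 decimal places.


Cr = H_r / H_i
Cr = 0.75 / 1.63
Cr = 0.4601

0.4601


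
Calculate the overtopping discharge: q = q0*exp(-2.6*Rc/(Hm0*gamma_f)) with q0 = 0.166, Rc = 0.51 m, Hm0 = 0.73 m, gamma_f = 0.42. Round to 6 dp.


q = q0 * exp(-2.6 * Rc / (Hm0 * gamma_f))
Exponent = -2.6 * 0.51 / (0.73 * 0.42)
= -2.6 * 0.51 / 0.3066
= -4.324853
exp(-4.324853) = 0.013235
q = 0.166 * 0.013235
q = 0.002197 m^3/s/m

0.002197


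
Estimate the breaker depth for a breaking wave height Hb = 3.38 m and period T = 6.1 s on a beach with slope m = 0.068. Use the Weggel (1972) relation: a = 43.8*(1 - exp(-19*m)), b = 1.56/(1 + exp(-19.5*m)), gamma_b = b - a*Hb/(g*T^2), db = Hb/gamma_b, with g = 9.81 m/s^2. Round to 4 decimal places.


a = 43.8 * (1 - exp(-19 * m))
exp(-19 * 0.068) = exp(-1.2920) = 0.274721
a = 43.8 * (1 - 0.274721) = 31.767229
b = 1.56 / (1 + exp(-19.5 * m))
exp(-19.5 * 0.068) = exp(-1.3260) = 0.265537
b = 1.56 / (1 + 0.265537) = 1.232678
Hb / (g * T^2) = 3.38 / (9.81 * 6.1^2) = 3.38 / 365.0301 = 0.00925951
gamma_b = b - a * Hb/(g*T^2) = 1.232678 - 31.767229 * 0.00925951 = 0.938529
db = Hb / gamma_b = 3.38 / 0.938529
db = 3.6014 m

3.6014


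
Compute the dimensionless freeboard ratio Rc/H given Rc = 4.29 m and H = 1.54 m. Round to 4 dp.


Relative freeboard = Rc / H
= 4.29 / 1.54
= 2.7857

2.7857


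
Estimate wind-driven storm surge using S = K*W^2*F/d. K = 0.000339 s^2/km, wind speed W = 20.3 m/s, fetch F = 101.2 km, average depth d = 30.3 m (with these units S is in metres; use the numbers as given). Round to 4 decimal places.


S = K * W^2 * F / d
W^2 = 20.3^2 = 412.09
S = 0.000339 * 412.09 * 101.2 / 30.3
Numerator = 0.000339 * 412.09 * 101.2 = 14.137489
S = 14.137489 / 30.3 = 0.4666 m

0.4666


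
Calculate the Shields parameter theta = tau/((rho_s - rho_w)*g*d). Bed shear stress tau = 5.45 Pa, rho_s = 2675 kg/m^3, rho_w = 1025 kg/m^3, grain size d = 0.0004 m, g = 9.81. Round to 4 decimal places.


theta = tau / ((rho_s - rho_w) * g * d)
rho_s - rho_w = 2675 - 1025 = 1650
Denominator = 1650 * 9.81 * 0.0004 = 6.474600
theta = 5.45 / 6.474600
theta = 0.8418

0.8418


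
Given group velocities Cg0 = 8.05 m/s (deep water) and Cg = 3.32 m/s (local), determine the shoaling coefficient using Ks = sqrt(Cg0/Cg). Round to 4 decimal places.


Ks = sqrt(Cg0 / Cg)
Ks = sqrt(8.05 / 3.32)
Ks = sqrt(2.4247)
Ks = 1.5571

1.5571


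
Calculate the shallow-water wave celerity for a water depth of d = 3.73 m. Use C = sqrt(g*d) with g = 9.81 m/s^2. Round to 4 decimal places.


Using the shallow-water approximation:
C = sqrt(g * d) = sqrt(9.81 * 3.73)
C = sqrt(36.5913)
C = 6.0491 m/s

6.0491


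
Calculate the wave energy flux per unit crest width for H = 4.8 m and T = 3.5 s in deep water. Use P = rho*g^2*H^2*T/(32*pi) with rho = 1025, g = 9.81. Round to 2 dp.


P = rho * g^2 * H^2 * T / (32 * pi)
P = 1025 * 9.81^2 * 4.8^2 * 3.5 / (32 * pi)
P = 1025 * 96.2361 * 23.0400 * 3.5 / 100.53096
P = 79124.79 W/m

79124.79


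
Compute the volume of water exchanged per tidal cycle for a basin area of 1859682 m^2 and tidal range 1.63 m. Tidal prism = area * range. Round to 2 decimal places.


Tidal prism = Area * Tidal range
P = 1859682 * 1.63
P = 3031281.66 m^3

3031281.66


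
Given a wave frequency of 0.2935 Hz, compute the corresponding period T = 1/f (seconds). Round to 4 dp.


T = 1 / f
T = 1 / 0.2935
T = 3.4072 s

3.4072


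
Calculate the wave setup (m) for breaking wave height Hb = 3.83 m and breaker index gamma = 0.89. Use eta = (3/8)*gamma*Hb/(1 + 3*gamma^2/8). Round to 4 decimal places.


eta = (3/8) * gamma * Hb / (1 + 3*gamma^2/8)
Numerator = (3/8) * 0.89 * 3.83 = 1.278263
Denominator = 1 + 3*0.89^2/8 = 1 + 0.297038 = 1.297038
eta = 1.278263 / 1.297038
eta = 0.9855 m

0.9855


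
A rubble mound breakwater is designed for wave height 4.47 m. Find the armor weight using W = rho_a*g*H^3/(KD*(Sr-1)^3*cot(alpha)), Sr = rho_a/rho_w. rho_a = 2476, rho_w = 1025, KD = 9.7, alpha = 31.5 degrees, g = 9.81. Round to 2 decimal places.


Sr = rho_a / rho_w = 2476 / 1025 = 2.415610
(Sr - 1) = 1.415610
(Sr - 1)^3 = 2.836813
cot(31.5) = 1 / tan(31.5) = 1 / 0.612801 = 1.631852
Numerator = 2476 * 9.81 * 4.47^3 = 2169412.8942
Denominator = 9.7 * 2.836813 * 1.631852 = 44.903796
W = 2169412.8942 / 44.903796
W = 48312.46 N

48312.46


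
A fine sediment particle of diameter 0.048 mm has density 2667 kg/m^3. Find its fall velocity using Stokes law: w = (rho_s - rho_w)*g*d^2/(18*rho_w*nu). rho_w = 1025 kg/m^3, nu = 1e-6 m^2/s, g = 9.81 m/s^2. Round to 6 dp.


w = (rho_s - rho_w) * g * d^2 / (18 * rho_w * nu)
d = 0.048 mm = 0.000048 m
rho_s - rho_w = 2667 - 1025 = 1642
Numerator = 1642 * 9.81 * (0.000048)^2 = 0.000037112878
Denominator = 18 * 1025 * 1e-6 = 0.018450
w = 0.002012 m/s

0.002012


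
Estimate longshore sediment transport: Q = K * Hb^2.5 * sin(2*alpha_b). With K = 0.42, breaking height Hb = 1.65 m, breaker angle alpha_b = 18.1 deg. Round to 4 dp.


Q = K * Hb^2.5 * sin(2 * alpha_b)
Hb^2.5 = 1.65^2.5 = 3.497115
sin(2 * 18.1) = sin(36.2) = 0.590606
Q = 0.42 * 3.497115 * 0.590606
Q = 0.8675 m^3/s

0.8675


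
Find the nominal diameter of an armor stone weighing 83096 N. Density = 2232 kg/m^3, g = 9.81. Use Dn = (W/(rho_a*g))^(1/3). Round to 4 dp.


V = W / (rho_a * g)
V = 83096 / (2232 * 9.81)
V = 83096 / 21895.92
V = 3.795045 m^3
Dn = V^(1/3) = 3.795045^(1/3)
Dn = 1.5598 m

1.5598


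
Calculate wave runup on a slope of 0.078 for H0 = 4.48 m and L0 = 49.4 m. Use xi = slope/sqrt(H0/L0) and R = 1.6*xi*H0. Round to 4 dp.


xi = slope / sqrt(H0/L0)
H0/L0 = 4.48/49.4 = 0.090688
sqrt(0.090688) = 0.301145
xi = 0.078 / 0.301145 = 0.259012
R = 1.6 * xi * H0 = 1.6 * 0.259012 * 4.48
R = 1.8566 m

1.8566


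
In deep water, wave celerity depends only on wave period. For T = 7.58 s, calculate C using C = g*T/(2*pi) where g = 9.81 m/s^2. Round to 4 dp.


We use the deep-water celerity formula:
C = g * T / (2 * pi)
C = 9.81 * 7.58 / (2 * 3.14159...)
C = 74.359800 / 6.283185
C = 11.8347 m/s

11.8347


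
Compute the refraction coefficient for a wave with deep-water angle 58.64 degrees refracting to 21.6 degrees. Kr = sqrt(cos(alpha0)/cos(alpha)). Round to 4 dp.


Kr = sqrt(cos(alpha0) / cos(alpha))
cos(58.64) = 0.520414
cos(21.6) = 0.929776
Kr = sqrt(0.520414 / 0.929776)
Kr = sqrt(0.559719)
Kr = 0.7481

0.7481


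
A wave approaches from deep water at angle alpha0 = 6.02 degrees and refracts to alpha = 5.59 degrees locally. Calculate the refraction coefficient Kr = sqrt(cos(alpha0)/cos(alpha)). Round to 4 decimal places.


Kr = sqrt(cos(alpha0) / cos(alpha))
cos(6.02) = 0.994485
cos(5.59) = 0.995244
Kr = sqrt(0.994485 / 0.995244)
Kr = sqrt(0.999237)
Kr = 0.9996

0.9996


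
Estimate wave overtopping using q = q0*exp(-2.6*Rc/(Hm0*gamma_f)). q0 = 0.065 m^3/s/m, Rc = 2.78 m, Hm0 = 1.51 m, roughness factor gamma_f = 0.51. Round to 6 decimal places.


q = q0 * exp(-2.6 * Rc / (Hm0 * gamma_f))
Exponent = -2.6 * 2.78 / (1.51 * 0.51)
= -2.6 * 2.78 / 0.7701
= -9.385794
exp(-9.385794) = 0.000084
q = 0.065 * 0.000084
q = 0.000005 m^3/s/m

0.000005


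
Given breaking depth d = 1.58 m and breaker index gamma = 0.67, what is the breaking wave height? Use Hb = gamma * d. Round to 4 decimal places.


Hb = gamma * d
Hb = 0.67 * 1.58
Hb = 1.0586 m

1.0586


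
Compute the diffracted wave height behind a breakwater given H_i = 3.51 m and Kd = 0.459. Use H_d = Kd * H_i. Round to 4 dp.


H_d = Kd * H_i
H_d = 0.459 * 3.51
H_d = 1.6111 m

1.6111


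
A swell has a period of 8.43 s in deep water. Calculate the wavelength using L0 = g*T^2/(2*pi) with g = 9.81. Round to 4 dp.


L0 = g * T^2 / (2 * pi)
L0 = 9.81 * 8.43^2 / (2 * pi)
L0 = 9.81 * 71.0649 / 6.28319
L0 = 697.1467 / 6.28319
L0 = 110.9543 m

110.9543


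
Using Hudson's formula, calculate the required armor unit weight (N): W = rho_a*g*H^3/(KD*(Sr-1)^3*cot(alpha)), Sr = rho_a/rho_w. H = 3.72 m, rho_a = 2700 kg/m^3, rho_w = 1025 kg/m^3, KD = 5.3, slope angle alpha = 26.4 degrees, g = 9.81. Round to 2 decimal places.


Sr = rho_a / rho_w = 2700 / 1025 = 2.634146
(Sr - 1) = 1.634146
(Sr - 1)^3 = 4.363880
cot(26.4) = 1 / tan(26.4) = 1 / 0.496404 = 2.014487
Numerator = 2700 * 9.81 * 3.72^3 = 1363520.2470
Denominator = 5.3 * 4.363880 * 2.014487 = 46.592194
W = 1363520.2470 / 46.592194
W = 29264.99 N

29264.99


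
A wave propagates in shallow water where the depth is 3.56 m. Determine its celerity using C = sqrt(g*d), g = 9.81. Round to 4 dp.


Using the shallow-water approximation:
C = sqrt(g * d) = sqrt(9.81 * 3.56)
C = sqrt(34.9236)
C = 5.9096 m/s

5.9096


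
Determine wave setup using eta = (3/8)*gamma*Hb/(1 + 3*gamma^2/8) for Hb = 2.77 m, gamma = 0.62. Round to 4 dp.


eta = (3/8) * gamma * Hb / (1 + 3*gamma^2/8)
Numerator = (3/8) * 0.62 * 2.77 = 0.644025
Denominator = 1 + 3*0.62^2/8 = 1 + 0.144150 = 1.144150
eta = 0.644025 / 1.144150
eta = 0.5629 m

0.5629


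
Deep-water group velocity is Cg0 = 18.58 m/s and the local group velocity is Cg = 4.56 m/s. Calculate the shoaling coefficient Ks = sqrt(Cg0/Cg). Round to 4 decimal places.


Ks = sqrt(Cg0 / Cg)
Ks = sqrt(18.58 / 4.56)
Ks = sqrt(4.0746)
Ks = 2.0186

2.0186


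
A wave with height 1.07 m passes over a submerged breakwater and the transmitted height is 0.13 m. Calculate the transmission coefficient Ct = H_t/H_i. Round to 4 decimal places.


Ct = H_t / H_i
Ct = 0.13 / 1.07
Ct = 0.1215

0.1215


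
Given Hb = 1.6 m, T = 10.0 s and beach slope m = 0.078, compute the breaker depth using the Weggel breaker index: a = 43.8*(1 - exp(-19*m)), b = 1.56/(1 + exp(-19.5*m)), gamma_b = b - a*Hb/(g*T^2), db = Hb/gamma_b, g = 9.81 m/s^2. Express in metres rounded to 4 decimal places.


a = 43.8 * (1 - exp(-19 * m))
exp(-19 * 0.078) = exp(-1.4820) = 0.227183
a = 43.8 * (1 - 0.227183) = 33.849390
b = 1.56 / (1 + exp(-19.5 * m))
exp(-19.5 * 0.078) = exp(-1.5210) = 0.218493
b = 1.56 / (1 + 0.218493) = 1.280270
Hb / (g * T^2) = 1.6 / (9.81 * 10.0^2) = 1.6 / 981.0000 = 0.00163099
gamma_b = b - a * Hb/(g*T^2) = 1.280270 - 33.849390 * 0.00163099 = 1.225062
db = Hb / gamma_b = 1.6 / 1.225062
db = 1.3061 m

1.3061


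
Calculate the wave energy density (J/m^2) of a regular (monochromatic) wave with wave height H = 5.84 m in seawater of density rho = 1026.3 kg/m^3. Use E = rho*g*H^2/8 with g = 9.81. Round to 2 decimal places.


E = (1/8) * rho * g * H^2
E = (1/8) * 1026.3 * 9.81 * 5.84^2
E = 0.125 * 1026.3 * 9.81 * 34.1056
E = 42921.91 J/m^2

42921.91


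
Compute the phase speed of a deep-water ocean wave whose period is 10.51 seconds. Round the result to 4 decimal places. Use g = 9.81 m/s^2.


We use the deep-water celerity formula:
C = g * T / (2 * pi)
C = 9.81 * 10.51 / (2 * 3.14159...)
C = 103.103100 / 6.283185
C = 16.4094 m/s

16.4094


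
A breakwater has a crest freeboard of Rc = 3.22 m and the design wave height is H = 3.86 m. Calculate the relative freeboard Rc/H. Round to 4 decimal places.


Relative freeboard = Rc / H
= 3.22 / 3.86
= 0.8342

0.8342


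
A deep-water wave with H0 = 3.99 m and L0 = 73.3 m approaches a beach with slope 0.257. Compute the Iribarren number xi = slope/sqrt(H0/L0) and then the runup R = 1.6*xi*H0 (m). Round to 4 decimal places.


xi = slope / sqrt(H0/L0)
H0/L0 = 3.99/73.3 = 0.054434
sqrt(0.054434) = 0.233311
xi = 0.257 / 0.233311 = 1.101536
R = 1.6 * xi * H0 = 1.6 * 1.101536 * 3.99
R = 7.0322 m

7.0322


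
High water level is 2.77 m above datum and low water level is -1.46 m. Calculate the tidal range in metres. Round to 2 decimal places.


Tidal range = High water - Low water
Tidal range = 2.77 - (-1.46)
Tidal range = 4.23 m

4.23


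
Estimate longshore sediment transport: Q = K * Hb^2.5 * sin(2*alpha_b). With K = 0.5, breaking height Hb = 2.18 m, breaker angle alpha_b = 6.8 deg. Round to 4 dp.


Q = K * Hb^2.5 * sin(2 * alpha_b)
Hb^2.5 = 2.18^2.5 = 7.016835
sin(2 * 6.8) = sin(13.6) = 0.235142
Q = 0.5 * 7.016835 * 0.235142
Q = 0.8250 m^3/s

0.8250


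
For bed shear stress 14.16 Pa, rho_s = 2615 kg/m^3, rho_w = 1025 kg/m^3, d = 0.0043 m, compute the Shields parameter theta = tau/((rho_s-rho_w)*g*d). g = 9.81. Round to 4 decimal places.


theta = tau / ((rho_s - rho_w) * g * d)
rho_s - rho_w = 2615 - 1025 = 1590
Denominator = 1590 * 9.81 * 0.0043 = 67.070970
theta = 14.16 / 67.070970
theta = 0.2111

0.2111


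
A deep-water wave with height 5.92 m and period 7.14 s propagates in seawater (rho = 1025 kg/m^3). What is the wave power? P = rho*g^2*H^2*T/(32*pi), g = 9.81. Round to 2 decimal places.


P = rho * g^2 * H^2 * T / (32 * pi)
P = 1025 * 9.81^2 * 5.92^2 * 7.14 / (32 * pi)
P = 1025 * 96.2361 * 35.0464 * 7.14 / 100.53096
P = 245529.49 W/m

245529.49


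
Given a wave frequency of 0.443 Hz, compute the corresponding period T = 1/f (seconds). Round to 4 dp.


T = 1 / f
T = 1 / 0.443
T = 2.2573 s

2.2573


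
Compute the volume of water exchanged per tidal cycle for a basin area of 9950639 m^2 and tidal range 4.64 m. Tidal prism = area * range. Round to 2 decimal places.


Tidal prism = Area * Tidal range
P = 9950639 * 4.64
P = 46170964.96 m^3

46170964.96


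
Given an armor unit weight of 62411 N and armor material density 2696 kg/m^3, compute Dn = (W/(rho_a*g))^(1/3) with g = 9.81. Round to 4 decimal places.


V = W / (rho_a * g)
V = 62411 / (2696 * 9.81)
V = 62411 / 26447.76
V = 2.359784 m^3
Dn = V^(1/3) = 2.359784^(1/3)
Dn = 1.3313 m

1.3313


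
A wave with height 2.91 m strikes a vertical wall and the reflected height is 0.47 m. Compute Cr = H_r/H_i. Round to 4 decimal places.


Cr = H_r / H_i
Cr = 0.47 / 2.91
Cr = 0.1615

0.1615


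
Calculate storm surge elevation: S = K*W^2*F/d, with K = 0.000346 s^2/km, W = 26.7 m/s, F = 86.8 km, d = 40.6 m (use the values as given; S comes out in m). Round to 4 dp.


S = K * W^2 * F / d
W^2 = 26.7^2 = 712.89
S = 0.000346 * 712.89 * 86.8 / 40.6
Numerator = 0.000346 * 712.89 * 86.8 = 21.410083
S = 21.410083 / 40.6 = 0.5273 m

0.5273


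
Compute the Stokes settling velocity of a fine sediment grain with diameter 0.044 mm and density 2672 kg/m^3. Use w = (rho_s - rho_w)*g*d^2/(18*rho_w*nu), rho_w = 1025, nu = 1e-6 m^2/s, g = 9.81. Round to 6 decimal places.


w = (rho_s - rho_w) * g * d^2 / (18 * rho_w * nu)
d = 0.044 mm = 0.000044 m
rho_s - rho_w = 2672 - 1025 = 1647
Numerator = 1647 * 9.81 * (0.000044)^2 = 0.000031280088
Denominator = 18 * 1025 * 1e-6 = 0.018450
w = 0.001695 m/s

0.001695


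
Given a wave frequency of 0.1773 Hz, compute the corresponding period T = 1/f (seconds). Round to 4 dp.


T = 1 / f
T = 1 / 0.1773
T = 5.6402 s

5.6402


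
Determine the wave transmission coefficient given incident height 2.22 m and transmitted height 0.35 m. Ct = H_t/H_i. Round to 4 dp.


Ct = H_t / H_i
Ct = 0.35 / 2.22
Ct = 0.1577

0.1577


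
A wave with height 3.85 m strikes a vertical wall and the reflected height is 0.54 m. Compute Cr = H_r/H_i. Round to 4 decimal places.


Cr = H_r / H_i
Cr = 0.54 / 3.85
Cr = 0.1403

0.1403


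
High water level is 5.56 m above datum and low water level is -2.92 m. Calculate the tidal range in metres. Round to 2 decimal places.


Tidal range = High water - Low water
Tidal range = 5.56 - (-2.92)
Tidal range = 8.48 m

8.48


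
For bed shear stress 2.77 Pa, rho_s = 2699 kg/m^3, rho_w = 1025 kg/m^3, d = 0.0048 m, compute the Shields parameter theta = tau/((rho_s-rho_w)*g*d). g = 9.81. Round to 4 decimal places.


theta = tau / ((rho_s - rho_w) * g * d)
rho_s - rho_w = 2699 - 1025 = 1674
Denominator = 1674 * 9.81 * 0.0048 = 78.825312
theta = 2.77 / 78.825312
theta = 0.0351

0.0351


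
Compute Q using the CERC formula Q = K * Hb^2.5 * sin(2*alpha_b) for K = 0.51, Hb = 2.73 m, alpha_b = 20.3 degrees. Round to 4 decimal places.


Q = K * Hb^2.5 * sin(2 * alpha_b)
Hb^2.5 = 2.73^2.5 = 12.314212
sin(2 * 20.3) = sin(40.6) = 0.650774
Q = 0.51 * 12.314212 * 0.650774
Q = 4.0870 m^3/s

4.0870


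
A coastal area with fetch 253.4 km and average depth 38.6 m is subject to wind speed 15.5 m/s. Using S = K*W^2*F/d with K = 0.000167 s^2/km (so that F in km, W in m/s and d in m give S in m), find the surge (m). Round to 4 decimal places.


S = K * W^2 * F / d
W^2 = 15.5^2 = 240.25
S = 0.000167 * 240.25 * 253.4 / 38.6
Numerator = 0.000167 * 240.25 * 253.4 = 10.166851
S = 10.166851 / 38.6 = 0.2634 m

0.2634


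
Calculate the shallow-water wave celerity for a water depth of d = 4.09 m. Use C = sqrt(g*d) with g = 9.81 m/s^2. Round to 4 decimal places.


Using the shallow-water approximation:
C = sqrt(g * d) = sqrt(9.81 * 4.09)
C = sqrt(40.1229)
C = 6.3343 m/s

6.3343


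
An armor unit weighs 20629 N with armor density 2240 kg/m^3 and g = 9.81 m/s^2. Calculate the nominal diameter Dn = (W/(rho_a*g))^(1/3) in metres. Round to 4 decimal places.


V = W / (rho_a * g)
V = 20629 / (2240 * 9.81)
V = 20629 / 21974.40
V = 0.938774 m^3
Dn = V^(1/3) = 0.938774^(1/3)
Dn = 0.9792 m

0.9792


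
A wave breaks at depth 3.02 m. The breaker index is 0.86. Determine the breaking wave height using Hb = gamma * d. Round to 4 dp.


Hb = gamma * d
Hb = 0.86 * 3.02
Hb = 2.5972 m

2.5972


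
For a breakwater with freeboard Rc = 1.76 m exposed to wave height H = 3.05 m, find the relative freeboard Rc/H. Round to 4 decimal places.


Relative freeboard = Rc / H
= 1.76 / 3.05
= 0.5770

0.5770


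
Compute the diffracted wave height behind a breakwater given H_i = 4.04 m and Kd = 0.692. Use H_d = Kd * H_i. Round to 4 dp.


H_d = Kd * H_i
H_d = 0.692 * 4.04
H_d = 2.7957 m

2.7957


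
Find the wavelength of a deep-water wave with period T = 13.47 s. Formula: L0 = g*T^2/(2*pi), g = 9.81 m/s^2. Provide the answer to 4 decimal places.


L0 = g * T^2 / (2 * pi)
L0 = 9.81 * 13.47^2 / (2 * pi)
L0 = 9.81 * 181.4409 / 6.28319
L0 = 1779.9352 / 6.28319
L0 = 283.2855 m

283.2855


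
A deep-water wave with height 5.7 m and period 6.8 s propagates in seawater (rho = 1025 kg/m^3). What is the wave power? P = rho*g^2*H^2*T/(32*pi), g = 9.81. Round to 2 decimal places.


P = rho * g^2 * H^2 * T / (32 * pi)
P = 1025 * 9.81^2 * 5.7^2 * 6.8 / (32 * pi)
P = 1025 * 96.2361 * 32.4900 * 6.8 / 100.53096
P = 216780.72 W/m

216780.72


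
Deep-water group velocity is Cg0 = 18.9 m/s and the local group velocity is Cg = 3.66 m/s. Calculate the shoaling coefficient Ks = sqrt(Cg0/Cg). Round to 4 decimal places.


Ks = sqrt(Cg0 / Cg)
Ks = sqrt(18.9 / 3.66)
Ks = sqrt(5.1639)
Ks = 2.2724

2.2724


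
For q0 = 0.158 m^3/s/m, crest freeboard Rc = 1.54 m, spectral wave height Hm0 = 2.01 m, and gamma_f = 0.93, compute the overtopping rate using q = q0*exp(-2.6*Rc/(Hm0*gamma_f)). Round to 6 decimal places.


q = q0 * exp(-2.6 * Rc / (Hm0 * gamma_f))
Exponent = -2.6 * 1.54 / (2.01 * 0.93)
= -2.6 * 1.54 / 1.8693
= -2.141978
exp(-2.141978) = 0.117422
q = 0.158 * 0.117422
q = 0.018553 m^3/s/m

0.018553


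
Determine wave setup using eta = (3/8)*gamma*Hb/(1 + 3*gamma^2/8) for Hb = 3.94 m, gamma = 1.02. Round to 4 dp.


eta = (3/8) * gamma * Hb / (1 + 3*gamma^2/8)
Numerator = (3/8) * 1.02 * 3.94 = 1.507050
Denominator = 1 + 3*1.02^2/8 = 1 + 0.390150 = 1.390150
eta = 1.507050 / 1.390150
eta = 1.0841 m

1.0841


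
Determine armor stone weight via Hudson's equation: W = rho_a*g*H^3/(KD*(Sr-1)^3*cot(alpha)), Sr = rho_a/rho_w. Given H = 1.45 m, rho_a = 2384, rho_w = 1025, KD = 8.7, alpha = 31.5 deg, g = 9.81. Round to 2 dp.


Sr = rho_a / rho_w = 2384 / 1025 = 2.325854
(Sr - 1) = 1.325854
(Sr - 1)^3 = 2.330702
cot(31.5) = 1 / tan(31.5) = 1 / 0.612801 = 1.631852
Numerator = 2384 * 9.81 * 1.45^3 = 71298.3148
Denominator = 8.7 * 2.330702 * 1.631852 = 33.089234
W = 71298.3148 / 33.089234
W = 2154.73 N

2154.73


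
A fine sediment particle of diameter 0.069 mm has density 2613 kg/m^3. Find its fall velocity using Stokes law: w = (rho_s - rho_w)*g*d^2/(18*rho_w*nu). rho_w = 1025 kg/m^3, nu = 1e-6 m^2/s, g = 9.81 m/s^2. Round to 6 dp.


w = (rho_s - rho_w) * g * d^2 / (18 * rho_w * nu)
d = 0.069 mm = 0.000069 m
rho_s - rho_w = 2613 - 1025 = 1588
Numerator = 1588 * 9.81 * (0.000069)^2 = 0.000074168191
Denominator = 18 * 1025 * 1e-6 = 0.018450
w = 0.004020 m/s

0.004020


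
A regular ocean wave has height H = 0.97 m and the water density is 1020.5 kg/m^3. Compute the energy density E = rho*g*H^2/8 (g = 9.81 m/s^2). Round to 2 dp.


E = (1/8) * rho * g * H^2
E = (1/8) * 1020.5 * 9.81 * 0.97^2
E = 0.125 * 1020.5 * 9.81 * 0.9409
E = 1177.43 J/m^2

1177.43


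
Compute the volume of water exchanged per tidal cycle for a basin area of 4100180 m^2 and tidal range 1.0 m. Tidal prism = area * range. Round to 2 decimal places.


Tidal prism = Area * Tidal range
P = 4100180 * 1.0
P = 4100180.00 m^3

4100180.00


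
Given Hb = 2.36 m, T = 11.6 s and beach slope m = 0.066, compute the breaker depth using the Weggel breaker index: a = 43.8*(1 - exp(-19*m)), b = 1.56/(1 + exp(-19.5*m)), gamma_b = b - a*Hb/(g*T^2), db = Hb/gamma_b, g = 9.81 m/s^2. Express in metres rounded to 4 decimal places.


a = 43.8 * (1 - exp(-19 * m))
exp(-19 * 0.066) = exp(-1.2540) = 0.285361
a = 43.8 * (1 - 0.285361) = 31.301185
b = 1.56 / (1 + exp(-19.5 * m))
exp(-19.5 * 0.066) = exp(-1.2870) = 0.276098
b = 1.56 / (1 + 0.276098) = 1.222477
Hb / (g * T^2) = 2.36 / (9.81 * 11.6^2) = 2.36 / 1320.0336 = 0.00178783
gamma_b = b - a * Hb/(g*T^2) = 1.222477 - 31.301185 * 0.00178783 = 1.166516
db = Hb / gamma_b = 2.36 / 1.166516
db = 2.0231 m

2.0231


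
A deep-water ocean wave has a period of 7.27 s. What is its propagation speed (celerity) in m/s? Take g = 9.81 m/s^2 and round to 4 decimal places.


We use the deep-water celerity formula:
C = g * T / (2 * pi)
C = 9.81 * 7.27 / (2 * 3.14159...)
C = 71.318700 / 6.283185
C = 11.3507 m/s

11.3507


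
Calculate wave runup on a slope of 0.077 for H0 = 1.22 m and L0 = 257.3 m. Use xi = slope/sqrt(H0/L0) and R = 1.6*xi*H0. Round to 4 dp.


xi = slope / sqrt(H0/L0)
H0/L0 = 1.22/257.3 = 0.004742
sqrt(0.004742) = 0.068859
xi = 0.077 / 0.068859 = 1.118229
R = 1.6 * xi * H0 = 1.6 * 1.118229 * 1.22
R = 2.1828 m

2.1828


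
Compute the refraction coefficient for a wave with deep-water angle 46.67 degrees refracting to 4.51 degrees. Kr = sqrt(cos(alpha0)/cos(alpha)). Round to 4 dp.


Kr = sqrt(cos(alpha0) / cos(alpha))
cos(46.67) = 0.686199
cos(4.51) = 0.996904
Kr = sqrt(0.686199 / 0.996904)
Kr = sqrt(0.688331)
Kr = 0.8297

0.8297


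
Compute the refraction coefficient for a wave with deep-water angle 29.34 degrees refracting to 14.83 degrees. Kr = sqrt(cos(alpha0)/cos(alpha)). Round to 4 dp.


Kr = sqrt(cos(alpha0) / cos(alpha))
cos(29.34) = 0.871727
cos(14.83) = 0.966690
Kr = sqrt(0.871727 / 0.966690)
Kr = sqrt(0.901766)
Kr = 0.9496

0.9496


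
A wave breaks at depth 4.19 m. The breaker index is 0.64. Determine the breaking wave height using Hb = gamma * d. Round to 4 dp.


Hb = gamma * d
Hb = 0.64 * 4.19
Hb = 2.6816 m

2.6816


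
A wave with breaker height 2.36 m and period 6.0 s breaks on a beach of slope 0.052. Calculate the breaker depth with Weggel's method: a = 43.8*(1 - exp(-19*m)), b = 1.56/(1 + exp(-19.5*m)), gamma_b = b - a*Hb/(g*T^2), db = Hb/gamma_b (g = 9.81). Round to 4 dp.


a = 43.8 * (1 - exp(-19 * m))
exp(-19 * 0.052) = exp(-0.9880) = 0.372321
a = 43.8 * (1 - 0.372321) = 27.492358
b = 1.56 / (1 + exp(-19.5 * m))
exp(-19.5 * 0.052) = exp(-1.0140) = 0.362765
b = 1.56 / (1 + 0.362765) = 1.144731
Hb / (g * T^2) = 2.36 / (9.81 * 6.0^2) = 2.36 / 353.1600 = 0.00668252
gamma_b = b - a * Hb/(g*T^2) = 1.144731 - 27.492358 * 0.00668252 = 0.961013
db = Hb / gamma_b = 2.36 / 0.961013
db = 2.4557 m

2.4557


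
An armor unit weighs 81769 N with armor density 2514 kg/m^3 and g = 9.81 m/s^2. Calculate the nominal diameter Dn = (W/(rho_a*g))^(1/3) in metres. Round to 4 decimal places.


V = W / (rho_a * g)
V = 81769 / (2514 * 9.81)
V = 81769 / 24662.34
V = 3.315541 m^3
Dn = V^(1/3) = 3.315541^(1/3)
Dn = 1.4911 m

1.4911


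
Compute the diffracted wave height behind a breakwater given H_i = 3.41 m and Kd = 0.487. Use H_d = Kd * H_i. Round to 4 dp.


H_d = Kd * H_i
H_d = 0.487 * 3.41
H_d = 1.6607 m

1.6607


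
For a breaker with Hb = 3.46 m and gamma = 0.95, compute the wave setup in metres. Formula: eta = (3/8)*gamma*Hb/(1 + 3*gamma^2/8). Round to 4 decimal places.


eta = (3/8) * gamma * Hb / (1 + 3*gamma^2/8)
Numerator = (3/8) * 0.95 * 3.46 = 1.232625
Denominator = 1 + 3*0.95^2/8 = 1 + 0.338438 = 1.338438
eta = 1.232625 / 1.338438
eta = 0.9209 m

0.9209


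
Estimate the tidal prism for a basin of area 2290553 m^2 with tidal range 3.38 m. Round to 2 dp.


Tidal prism = Area * Tidal range
P = 2290553 * 3.38
P = 7742069.14 m^3

7742069.14


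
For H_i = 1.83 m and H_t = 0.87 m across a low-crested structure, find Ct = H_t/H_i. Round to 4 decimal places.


Ct = H_t / H_i
Ct = 0.87 / 1.83
Ct = 0.4754

0.4754


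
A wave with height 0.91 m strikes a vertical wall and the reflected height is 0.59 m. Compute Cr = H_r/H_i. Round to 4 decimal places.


Cr = H_r / H_i
Cr = 0.59 / 0.91
Cr = 0.6484

0.6484


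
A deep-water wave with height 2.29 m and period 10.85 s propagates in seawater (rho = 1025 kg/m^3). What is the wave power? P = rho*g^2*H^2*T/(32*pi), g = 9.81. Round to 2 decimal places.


P = rho * g^2 * H^2 * T / (32 * pi)
P = 1025 * 9.81^2 * 2.29^2 * 10.85 / (32 * pi)
P = 1025 * 96.2361 * 5.2441 * 10.85 / 100.53096
P = 55829.37 W/m

55829.37


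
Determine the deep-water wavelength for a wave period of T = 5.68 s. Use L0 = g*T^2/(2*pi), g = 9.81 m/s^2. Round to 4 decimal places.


L0 = g * T^2 / (2 * pi)
L0 = 9.81 * 5.68^2 / (2 * pi)
L0 = 9.81 * 32.2624 / 6.28319
L0 = 316.4941 / 6.28319
L0 = 50.3716 m

50.3716


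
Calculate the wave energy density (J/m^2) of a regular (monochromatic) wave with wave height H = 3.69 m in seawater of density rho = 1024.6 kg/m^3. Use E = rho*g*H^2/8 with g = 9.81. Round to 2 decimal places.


E = (1/8) * rho * g * H^2
E = (1/8) * 1024.6 * 9.81 * 3.69^2
E = 0.125 * 1024.6 * 9.81 * 13.6161
E = 17107.48 J/m^2

17107.48


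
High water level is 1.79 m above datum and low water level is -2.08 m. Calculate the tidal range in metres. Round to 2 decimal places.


Tidal range = High water - Low water
Tidal range = 1.79 - (-2.08)
Tidal range = 3.87 m

3.87


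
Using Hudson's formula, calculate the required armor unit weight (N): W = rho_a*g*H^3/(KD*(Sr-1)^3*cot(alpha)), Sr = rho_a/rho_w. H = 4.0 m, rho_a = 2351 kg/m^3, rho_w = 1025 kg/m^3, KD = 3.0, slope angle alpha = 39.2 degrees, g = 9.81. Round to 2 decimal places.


Sr = rho_a / rho_w = 2351 / 1025 = 2.293659
(Sr - 1) = 1.293659
(Sr - 1)^3 = 2.165005
cot(39.2) = 1 / tan(39.2) = 1 / 0.815580 = 1.226121
Numerator = 2351 * 9.81 * 4.0^3 = 1476051.8400
Denominator = 3.0 * 2.165005 * 1.226121 = 7.963677
W = 1476051.8400 / 7.963677
W = 185348.04 N

185348.04


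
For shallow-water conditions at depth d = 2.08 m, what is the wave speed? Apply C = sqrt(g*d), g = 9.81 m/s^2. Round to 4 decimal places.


Using the shallow-water approximation:
C = sqrt(g * d) = sqrt(9.81 * 2.08)
C = sqrt(20.4048)
C = 4.5172 m/s

4.5172


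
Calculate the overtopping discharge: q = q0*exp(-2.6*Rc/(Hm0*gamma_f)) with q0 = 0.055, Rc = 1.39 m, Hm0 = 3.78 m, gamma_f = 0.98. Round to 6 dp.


q = q0 * exp(-2.6 * Rc / (Hm0 * gamma_f))
Exponent = -2.6 * 1.39 / (3.78 * 0.98)
= -2.6 * 1.39 / 3.7044
= -0.975597
exp(-0.975597) = 0.376967
q = 0.055 * 0.376967
q = 0.020733 m^3/s/m

0.020733


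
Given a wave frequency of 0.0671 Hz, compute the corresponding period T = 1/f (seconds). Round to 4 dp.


T = 1 / f
T = 1 / 0.0671
T = 14.9031 s

14.9031


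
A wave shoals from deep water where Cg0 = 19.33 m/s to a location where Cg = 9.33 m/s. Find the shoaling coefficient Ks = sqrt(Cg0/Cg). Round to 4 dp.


Ks = sqrt(Cg0 / Cg)
Ks = sqrt(19.33 / 9.33)
Ks = sqrt(2.0718)
Ks = 1.4394

1.4394


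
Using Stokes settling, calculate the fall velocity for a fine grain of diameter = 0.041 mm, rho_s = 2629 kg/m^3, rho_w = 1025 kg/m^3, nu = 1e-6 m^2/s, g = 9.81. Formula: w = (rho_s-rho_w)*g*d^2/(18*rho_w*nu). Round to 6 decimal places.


w = (rho_s - rho_w) * g * d^2 / (18 * rho_w * nu)
d = 0.041 mm = 0.000041 m
rho_s - rho_w = 2629 - 1025 = 1604
Numerator = 1604 * 9.81 * (0.000041)^2 = 0.000026450938
Denominator = 18 * 1025 * 1e-6 = 0.018450
w = 0.001434 m/s

0.001434


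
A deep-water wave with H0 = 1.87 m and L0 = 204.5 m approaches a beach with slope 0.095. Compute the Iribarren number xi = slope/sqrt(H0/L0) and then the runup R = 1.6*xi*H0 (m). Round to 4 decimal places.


xi = slope / sqrt(H0/L0)
H0/L0 = 1.87/204.5 = 0.009144
sqrt(0.009144) = 0.095626
xi = 0.095 / 0.095626 = 0.993458
R = 1.6 * xi * H0 = 1.6 * 0.993458 * 1.87
R = 2.9724 m

2.9724


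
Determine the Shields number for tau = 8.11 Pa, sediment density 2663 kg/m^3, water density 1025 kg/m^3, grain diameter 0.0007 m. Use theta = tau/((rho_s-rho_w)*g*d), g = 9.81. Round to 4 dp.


theta = tau / ((rho_s - rho_w) * g * d)
rho_s - rho_w = 2663 - 1025 = 1638
Denominator = 1638 * 9.81 * 0.0007 = 11.248146
theta = 8.11 / 11.248146
theta = 0.7210

0.7210


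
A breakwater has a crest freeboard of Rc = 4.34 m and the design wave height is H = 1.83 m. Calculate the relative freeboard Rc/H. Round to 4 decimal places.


Relative freeboard = Rc / H
= 4.34 / 1.83
= 2.3716

2.3716


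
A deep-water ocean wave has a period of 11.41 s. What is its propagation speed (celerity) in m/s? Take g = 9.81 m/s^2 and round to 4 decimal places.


We use the deep-water celerity formula:
C = g * T / (2 * pi)
C = 9.81 * 11.41 / (2 * 3.14159...)
C = 111.932100 / 6.283185
C = 17.8145 m/s

17.8145


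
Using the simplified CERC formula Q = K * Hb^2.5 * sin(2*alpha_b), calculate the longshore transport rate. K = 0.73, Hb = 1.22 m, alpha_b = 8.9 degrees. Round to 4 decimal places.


Q = K * Hb^2.5 * sin(2 * alpha_b)
Hb^2.5 = 1.22^2.5 = 1.643992
sin(2 * 8.9) = sin(17.8) = 0.305695
Q = 0.73 * 1.643992 * 0.305695
Q = 0.3669 m^3/s

0.3669


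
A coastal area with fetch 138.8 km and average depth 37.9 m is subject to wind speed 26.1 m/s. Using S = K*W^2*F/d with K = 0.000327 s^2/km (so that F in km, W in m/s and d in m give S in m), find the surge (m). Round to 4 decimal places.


S = K * W^2 * F / d
W^2 = 26.1^2 = 681.21
S = 0.000327 * 681.21 * 138.8 / 37.9
Numerator = 0.000327 * 681.21 * 138.8 = 30.918487
S = 30.918487 / 37.9 = 0.8158 m

0.8158
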